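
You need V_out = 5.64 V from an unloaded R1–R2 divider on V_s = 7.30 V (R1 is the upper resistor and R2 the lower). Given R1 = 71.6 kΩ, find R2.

R2 ≈ 243 kΩ

The divider ratio is R2/(R1+R2) = 5.64/7.30 = 0.7726.
So R2 = R1 · V_out/(V_s − V_out) = 71.6 × 5.64/(7.30 − 5.64) = 71.6 × 3.398 = 243.3 kΩ.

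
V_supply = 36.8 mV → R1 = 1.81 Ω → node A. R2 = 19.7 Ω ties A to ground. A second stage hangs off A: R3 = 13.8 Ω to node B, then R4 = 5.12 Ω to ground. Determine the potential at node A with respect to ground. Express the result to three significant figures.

The second stage (R3 + R4 = 18.92 Ω) loads node A in parallel with R2.
R2 ‖ (R3+R4) = 9.651 Ω.
So V_A = 36.8 × 0.8421 = 30.99 mV.

V_A ≈ 31.0 mV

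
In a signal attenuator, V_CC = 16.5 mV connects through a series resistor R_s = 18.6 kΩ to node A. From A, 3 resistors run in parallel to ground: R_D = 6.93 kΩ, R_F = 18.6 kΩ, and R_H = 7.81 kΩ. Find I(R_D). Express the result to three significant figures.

I ≈ 0.337 µA

Equivalent of the parallel group: R_p = 3.067 kΩ.
Node voltage V_A = V_CC · R_p/(R_s + R_p) = 16.5 × 0.1415 = 2.335 mV.
Branch current I = V_A/R_D = 2.335/6.93 = 0.3370 µA.
(Equivalently: I_total = 0.7615 µA, then current-divider fraction G_k/ΣG = 0.4425.)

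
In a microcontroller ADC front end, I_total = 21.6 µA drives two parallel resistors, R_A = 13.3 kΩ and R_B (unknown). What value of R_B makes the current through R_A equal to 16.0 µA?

In a two-way split, I_A/I_total = R_B/(R_A + R_B).
16.0/21.6 = R_B/(R_A + R_B) → R_B = R_A · (0.7407)/(1 − 0.7407) = 13.3 × 2.857 = 38.00 kΩ.

R_B ≈ 38.0 kΩ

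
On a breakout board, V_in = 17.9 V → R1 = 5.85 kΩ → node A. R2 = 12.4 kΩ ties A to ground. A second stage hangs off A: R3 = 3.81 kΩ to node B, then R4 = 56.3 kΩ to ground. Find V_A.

V_A ≈ 11.4 V

The second stage (R3 + R4 = 60.11 kΩ) loads node A in parallel with R2.
R2 ‖ (R3+R4) = 10.28 kΩ.
So V_A = 17.9 × 0.6373 = 11.41 V.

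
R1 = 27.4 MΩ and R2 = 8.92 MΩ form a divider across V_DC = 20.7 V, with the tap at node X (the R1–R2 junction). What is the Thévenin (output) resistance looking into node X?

R_th ≈ 6.73 MΩ

Zeroing V_DC shorts the top of R1 to ground, so R_th = R1 ‖ R2 = 6.729 MΩ.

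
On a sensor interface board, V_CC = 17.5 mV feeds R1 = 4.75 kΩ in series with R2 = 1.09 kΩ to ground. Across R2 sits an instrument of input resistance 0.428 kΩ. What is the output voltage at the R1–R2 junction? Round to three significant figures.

R2 ‖ R_L = (1.09 × 0.428)/(1.09 + 0.428) = 0.3073 kΩ.
Voltage divider with the loaded lower leg: V_out = 17.5 × 0.3073/(4.75 + 0.3073) = 17.5 × 0.06077 = 1.063 mV.
(Unloaded it would be 3.27 mV; the load pulls it down.)

V_out ≈ 1.06 mV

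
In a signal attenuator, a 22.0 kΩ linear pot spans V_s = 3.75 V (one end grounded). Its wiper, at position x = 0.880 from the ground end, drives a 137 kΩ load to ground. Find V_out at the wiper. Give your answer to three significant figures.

V_out ≈ 3.24 V

Split the track: R_lower = x·R_p = 19.36 kΩ, R_upper = (1−x)·R_p = 2.640 kΩ.
Lower segment in parallel with the load: 19.36 ‖ 137 = 16.96 kΩ.
Loaded-divider output: V_out = 3.75 × 0.8653 = 3.245 V.
(Unloaded: V_out = x·V_s = 3.30 V.)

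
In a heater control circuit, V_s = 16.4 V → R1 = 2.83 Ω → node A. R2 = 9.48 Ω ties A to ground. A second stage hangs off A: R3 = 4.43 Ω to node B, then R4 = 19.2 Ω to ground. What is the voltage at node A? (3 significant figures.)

V_A ≈ 11.6 V

The second stage (R3 + R4 = 23.63 Ω) loads node A in parallel with R2.
Effective lower resistance at A: R2 ‖ 23.63 = 6.766 Ω.
V_A = 16.4 × 6.766/(2.83 + 6.766) = 11.56 V.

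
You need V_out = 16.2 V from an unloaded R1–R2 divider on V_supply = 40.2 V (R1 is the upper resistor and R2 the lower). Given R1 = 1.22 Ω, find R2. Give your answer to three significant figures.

V_out/V_supply = R2/(R1+R2) = 0.4030.
So R2 = R1 · V_out/(V_supply − V_out) = 1.22 × 16.2/(40.2 − 16.2) = 1.22 × 0.6750 = 0.8235 Ω.

R2 ≈ 0.823 Ω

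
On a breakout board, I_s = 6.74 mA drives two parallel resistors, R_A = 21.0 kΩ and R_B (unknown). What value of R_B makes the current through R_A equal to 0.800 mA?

In a two-way split, I_A/I_s = R_B/(R_A + R_B).
With f = 0.1187, R_B = R_A · f/(1−f) = 21.0 × 0.1347 = 2.828 kΩ.

R_B ≈ 2.83 kΩ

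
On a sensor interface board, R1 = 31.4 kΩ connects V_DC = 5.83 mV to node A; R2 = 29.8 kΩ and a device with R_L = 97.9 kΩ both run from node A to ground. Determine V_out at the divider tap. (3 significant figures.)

V_out ≈ 2.46 mV

R2 ‖ R_L = (29.8 × 97.9)/(29.8 + 97.9) = 22.85 kΩ.
Now apply the divider: V_out = 5.83 × 0.4212 = 2.455 mV.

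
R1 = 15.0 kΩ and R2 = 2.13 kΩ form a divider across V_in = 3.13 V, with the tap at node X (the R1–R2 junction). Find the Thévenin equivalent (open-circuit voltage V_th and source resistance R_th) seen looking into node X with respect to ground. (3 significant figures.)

V_th ≈ 0.389 V, R_th ≈ 1.87 kΩ

Open-circuit (no load on X): V_th = V_in · R2/(R1 + R2) = 3.13 × 2.13/(15.00 + 2.13) = 0.3892 V.
With V_in suppressed (replaced by a short), R_th = R1 ‖ R2 = (15.00 × 2.13)/(15.00 + 2.13) = 1.865 kΩ.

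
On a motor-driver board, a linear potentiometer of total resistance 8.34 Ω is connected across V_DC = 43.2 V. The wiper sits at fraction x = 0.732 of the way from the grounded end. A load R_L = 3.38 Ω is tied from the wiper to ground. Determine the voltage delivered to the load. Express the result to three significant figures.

The pot divides into 2.235 Ω above the wiper and 6.105 Ω below.
Lower segment in parallel with the load: 6.105 ‖ 3.38 = 2.176 Ω.
Loaded-divider output: V_out = 43.2 × 0.4932 = 21.31 V.

V_out ≈ 21.3 V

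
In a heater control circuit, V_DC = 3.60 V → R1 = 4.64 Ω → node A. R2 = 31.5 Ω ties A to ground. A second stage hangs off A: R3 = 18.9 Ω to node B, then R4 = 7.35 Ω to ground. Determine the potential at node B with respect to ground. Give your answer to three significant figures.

Node A sees R2 in parallel with the series input of stage 2, R3 + R4 = 26.25 Ω.
R2 ‖ (R3+R4) = 14.32 Ω.
V_A = 3.60 × 14.32/(4.64 + 14.32) = 2.719 V.
Then the unloaded second divider: V_B = V_A × R4/(R3+R4) = 2.719 × 0.2800 = 0.7613 V.

V_B ≈ 0.761 V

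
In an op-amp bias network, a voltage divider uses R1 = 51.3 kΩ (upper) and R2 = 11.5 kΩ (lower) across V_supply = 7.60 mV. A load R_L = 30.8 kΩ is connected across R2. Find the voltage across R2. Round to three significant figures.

The load sits in parallel with R2, giving an effective lower resistance R2' = R2·R_L/(R2+R_L) = 8.374 kΩ.
Voltage divider with the loaded lower leg: V_out = 7.60 × 8.374/(51.3 + 8.374) = 7.60 × 0.1403 = 1.066 mV.
(Unloaded it would be 1.39 mV; the load pulls it down.)

V_out ≈ 1.07 mV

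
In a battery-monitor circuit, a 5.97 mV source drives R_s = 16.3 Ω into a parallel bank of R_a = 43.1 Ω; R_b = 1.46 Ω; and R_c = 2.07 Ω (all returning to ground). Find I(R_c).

Parallel bank: R_p = 1/(1/43.1 + 1/1.46 + 1/2.07) = 0.8395 Ω.
V_A by voltage divider: V_A = 5.97 × 0.8395/(16.3 + 0.8395) = 0.2924 mV.
Branch current I = V_A/R_c = 0.2924/2.07 = 0.1413 mA.

I ≈ 0.141 mA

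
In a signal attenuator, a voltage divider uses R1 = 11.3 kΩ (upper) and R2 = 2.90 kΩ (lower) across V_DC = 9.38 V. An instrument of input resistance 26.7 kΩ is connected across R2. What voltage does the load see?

V_out ≈ 1.76 V

The load sits in parallel with R2, giving an effective lower resistance R2' = R2·R_L/(R2+R_L) = 2.616 kΩ.
Now apply the divider: V_out = 9.38 × 0.1880 = 1.763 V.
(Unloaded it would be 1.92 V; the load pulls it down.)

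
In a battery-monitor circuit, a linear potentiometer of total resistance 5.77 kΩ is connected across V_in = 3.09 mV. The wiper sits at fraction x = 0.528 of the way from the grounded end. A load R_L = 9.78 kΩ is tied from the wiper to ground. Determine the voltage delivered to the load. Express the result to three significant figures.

Lower segment x·R_p = 3.047 kΩ; upper segment (1−x)·R_p = 2.723 kΩ.
R_L loads the lower segment: effective lower R = 2.323 kΩ.
Loaded-divider output: V_out = 3.09 × 0.4603 = 1.422 mV.

V_out ≈ 1.42 mV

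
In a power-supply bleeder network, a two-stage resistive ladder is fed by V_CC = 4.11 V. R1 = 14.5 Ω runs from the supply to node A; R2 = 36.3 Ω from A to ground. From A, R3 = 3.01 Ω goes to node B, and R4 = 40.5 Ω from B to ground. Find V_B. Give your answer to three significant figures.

V_B ≈ 2.21 V

Node A sees R2 in parallel with the series input of stage 2, R3 + R4 = 43.51 Ω.
Effective lower resistance at A: R2 ‖ 43.51 = 19.79 Ω.
So V_A = 4.11 × 0.5771 = 2.372 V.
Then the unloaded second divider: V_B = V_A × R4/(R3+R4) = 2.372 × 0.9308 = 2.208 V.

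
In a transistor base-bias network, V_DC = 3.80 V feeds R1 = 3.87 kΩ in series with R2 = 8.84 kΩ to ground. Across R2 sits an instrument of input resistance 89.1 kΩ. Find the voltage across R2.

R2 ‖ R_L = (8.84 × 89.1)/(8.84 + 89.1) = 8.042 kΩ.
Voltage divider with the loaded lower leg: V_out = 3.80 × 8.042/(3.87 + 8.042) = 3.80 × 0.6751 = 2.565 V.
(Unloaded it would be 2.64 V; the load pulls it down.)

V_out ≈ 2.57 V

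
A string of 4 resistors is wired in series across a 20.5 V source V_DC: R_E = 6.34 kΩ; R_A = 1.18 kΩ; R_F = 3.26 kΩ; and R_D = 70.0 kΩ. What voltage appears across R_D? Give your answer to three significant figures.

Series total: ΣR = 6.34 + 1.18 + 3.26 + 70.0 = 80.78 kΩ.
Voltage divider: V = V_DC · (70.00 / 80.78) = 20.5 × 0.8666 = 17.76 V.

V ≈ 17.8 V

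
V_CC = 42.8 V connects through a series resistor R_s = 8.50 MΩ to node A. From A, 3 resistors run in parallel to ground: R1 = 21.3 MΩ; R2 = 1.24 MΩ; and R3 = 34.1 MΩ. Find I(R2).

Equivalent of the parallel group: R_p = 1.133 MΩ.
V_A = 42.8 × 1.133/9.633 = 5.033 V.
Branch current I = V_A/R2 = 5.033/1.24 = 4.059 µA.

I ≈ 4.06 µA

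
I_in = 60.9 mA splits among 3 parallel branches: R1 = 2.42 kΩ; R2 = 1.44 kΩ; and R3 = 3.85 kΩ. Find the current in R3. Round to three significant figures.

Conductances: ΣG = 1/2.42 + 1/1.44 + 1/3.85 = 1.367 (1/kΩ).
R3 takes the fraction G_k/ΣG = 0.2597/1.367 = 0.1900, so I = 60.9 × 0.1900 = 11.57 mA.

I ≈ 11.6 mA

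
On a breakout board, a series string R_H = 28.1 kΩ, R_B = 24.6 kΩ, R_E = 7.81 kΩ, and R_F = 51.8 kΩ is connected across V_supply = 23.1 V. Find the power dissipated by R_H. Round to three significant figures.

ΣR = 112.3 kΩ → I = 23.1/112.3 = 0.2057 mA.
V(R_H) = I·R = 5.780 V; P = V·I = 5.780 × 0.2057 = 1.189 mW.

P ≈ 1.19 mW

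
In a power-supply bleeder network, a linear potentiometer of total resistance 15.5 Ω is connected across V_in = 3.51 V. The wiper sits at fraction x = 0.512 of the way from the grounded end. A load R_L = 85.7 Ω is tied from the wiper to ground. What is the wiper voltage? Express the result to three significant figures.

Split the track: R_lower = x·R_p = 7.936 Ω, R_upper = (1−x)·R_p = 7.564 Ω.
Lower segment in parallel with the load: 7.936 ‖ 85.7 = 7.263 Ω.
V_out = 3.51 × 7.263/(7.564 + 7.263) = 1.719 V.

V_out ≈ 1.72 V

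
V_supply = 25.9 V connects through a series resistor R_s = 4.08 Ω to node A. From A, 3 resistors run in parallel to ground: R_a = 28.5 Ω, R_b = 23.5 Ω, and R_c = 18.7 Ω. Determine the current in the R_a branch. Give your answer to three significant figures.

I ≈ 0.592 A

Equivalent of the parallel group: R_p = 7.627 Ω.
V_A = 25.9 × 7.627/11.71 = 16.87 V.
I(R_a) = V_A / R_a = 16.87/28.5 = 0.5921 A.
(Check via current divider: I_total = 2.212 A; share G_k/ΣG = 0.2676 → same result.)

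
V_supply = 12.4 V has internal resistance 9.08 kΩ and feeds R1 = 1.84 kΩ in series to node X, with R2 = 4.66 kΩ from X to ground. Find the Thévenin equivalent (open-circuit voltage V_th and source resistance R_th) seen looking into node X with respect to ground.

V_th ≈ 3.71 V, R_th ≈ 3.27 kΩ

R1' = 9.08 + 1.84 = 10.92 kΩ (source resistance + R1).
V_th is the unloaded tap voltage: V_supply · R2/(R1'+R2) = 12.4 × 0.2991 = 3.709 V.
Looking into X with the source shorted: R_th = R1'·R2/(R1'+R2) = 10.92 × 4.66/15.58 = 3.266 kΩ.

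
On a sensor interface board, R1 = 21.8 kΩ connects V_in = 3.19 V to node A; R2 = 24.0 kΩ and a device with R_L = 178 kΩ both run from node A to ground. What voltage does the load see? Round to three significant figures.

The load sits in parallel with R2, giving an effective lower resistance R2' = R2·R_L/(R2+R_L) = 21.15 kΩ.
Voltage divider with the loaded lower leg: V_out = 3.19 × 21.15/(21.8 + 21.15) = 3.19 × 0.4924 = 1.571 V.

V_out ≈ 1.57 V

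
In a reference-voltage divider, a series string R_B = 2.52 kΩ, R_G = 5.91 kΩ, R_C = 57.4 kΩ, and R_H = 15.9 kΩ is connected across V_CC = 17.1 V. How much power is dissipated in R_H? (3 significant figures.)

P ≈ 0.696 mW

Series current I = V_CC/ΣR = 17.1/81.73 = 0.2092 mA.
P(R_H) = I²·R_H = (0.2092)² × 15.9 = 0.6960 mW.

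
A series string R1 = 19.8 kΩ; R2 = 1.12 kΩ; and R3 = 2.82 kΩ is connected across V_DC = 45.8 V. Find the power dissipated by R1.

Series current I = V_DC/ΣR = 45.8/23.74 = 1.929 mA.
P(R1) = I²·R1 = (1.929)² × 19.8 = 73.69 mW.

P ≈ 73.7 mW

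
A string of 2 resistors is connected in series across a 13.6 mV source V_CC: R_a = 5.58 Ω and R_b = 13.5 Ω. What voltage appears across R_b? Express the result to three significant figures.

V ≈ 9.62 mV

ΣR = 5.58 + 13.5 = 19.08 Ω.
Voltage divider: V = V_CC · (13.50 / 19.08) = 13.6 × 0.7075 = 9.623 mV.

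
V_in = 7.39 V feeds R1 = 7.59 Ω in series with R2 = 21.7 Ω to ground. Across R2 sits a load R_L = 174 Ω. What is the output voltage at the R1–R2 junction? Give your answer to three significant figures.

The load sits in parallel with R2, giving an effective lower resistance R2' = R2·R_L/(R2+R_L) = 19.29 Ω.
Then V_out = V_in · R2'/(R1 + R2') = 7.39 × 19.29/26.88 = 5.304 V.
(Unloaded it would be 5.48 V; the load pulls it down.)

V_out ≈ 5.30 V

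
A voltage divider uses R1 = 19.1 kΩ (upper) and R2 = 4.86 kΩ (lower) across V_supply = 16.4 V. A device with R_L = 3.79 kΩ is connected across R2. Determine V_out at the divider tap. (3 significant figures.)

V_out ≈ 1.64 V

First combine the lower leg with the load: R2 ‖ R_L = 2.129 kΩ.
Then V_out = V_supply · R2'/(R1 + R2') = 16.4 × 2.129/21.23 = 1.645 V.
(Unloaded it would be 3.33 V; the load pulls it down.)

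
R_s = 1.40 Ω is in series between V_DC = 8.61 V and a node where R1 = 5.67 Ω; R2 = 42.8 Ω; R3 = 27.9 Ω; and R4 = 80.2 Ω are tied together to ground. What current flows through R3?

Combine the parallel branches: R_p = (1/5.67 + 1/42.8 + 1/27.9 + 1/80.2)⁻¹ = 4.032 Ω.
V_A by voltage divider: V_A = 8.61 × 4.032/(1.40 + 4.032) = 6.391 V.
I(R3) = V_A / R3 = 6.391/27.9 = 0.2291 A.

I ≈ 0.229 A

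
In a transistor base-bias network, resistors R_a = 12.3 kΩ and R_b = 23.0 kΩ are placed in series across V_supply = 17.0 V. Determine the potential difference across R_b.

V ≈ 11.1 V

Total series resistance ΣR = 12.3 + 23.0 = 35.30 kΩ.
By the voltage-divider rule, V = 17.0 × 23.00/35.30 = 11.08 V.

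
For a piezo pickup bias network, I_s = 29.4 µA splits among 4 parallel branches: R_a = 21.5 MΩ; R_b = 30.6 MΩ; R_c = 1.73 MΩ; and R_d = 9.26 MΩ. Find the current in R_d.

I ≈ 4.15 µA

Total conductance ΣG = 1/21.5 + 1/30.6 + 1/1.73 + 1/9.26 = 0.7652 (units of 1/MΩ).
R_d takes the fraction G_k/ΣG = 0.1080/0.7652 = 0.1411, so I = 29.4 × 0.1411 = 4.149 µA.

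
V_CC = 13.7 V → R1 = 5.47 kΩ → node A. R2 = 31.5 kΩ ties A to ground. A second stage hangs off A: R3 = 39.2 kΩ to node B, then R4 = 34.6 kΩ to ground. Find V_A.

Node A sees R2 in parallel with the series input of stage 2, R3 + R4 = 73.80 kΩ.
R2 ‖ (R3+R4) = 22.08 kΩ.
First divider: V_A = V_CC · 22.08/(5.47 + 22.08) = 10.98 V.

V_A ≈ 11.0 V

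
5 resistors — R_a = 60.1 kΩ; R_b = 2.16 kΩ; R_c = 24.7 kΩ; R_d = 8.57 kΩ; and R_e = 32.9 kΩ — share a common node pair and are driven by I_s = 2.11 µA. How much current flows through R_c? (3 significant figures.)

I ≈ 0.128 µA

ΣG = 1/60.1 + 1/2.16 + 1/24.7 + 1/8.57 + 1/32.9 = 0.6672.
By the current-divider rule, I = I_s · G_k/ΣG = 2.11 × 0.06068 = 0.1280 µA.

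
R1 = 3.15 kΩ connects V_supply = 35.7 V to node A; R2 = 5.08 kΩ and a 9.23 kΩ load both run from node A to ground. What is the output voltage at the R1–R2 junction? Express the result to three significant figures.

The load sits in parallel with R2, giving an effective lower resistance R2' = R2·R_L/(R2+R_L) = 3.277 kΩ.
Now apply the divider: V_out = 35.7 × 0.5099 = 18.20 V.

V_out ≈ 18.2 V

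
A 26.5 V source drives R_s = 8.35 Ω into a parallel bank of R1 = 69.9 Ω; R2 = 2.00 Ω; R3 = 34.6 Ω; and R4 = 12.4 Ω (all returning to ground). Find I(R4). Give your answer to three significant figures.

I ≈ 0.344 A

Parallel bank: R_p = 1/(1/69.9 + 1/2.00 + 1/34.6 + 1/12.4) = 1.603 Ω.
V_A by voltage divider: V_A = 26.5 × 1.603/(8.35 + 1.603) = 4.268 V.
I(R4) = V_A / R4 = 4.268/12.4 = 0.3442 A.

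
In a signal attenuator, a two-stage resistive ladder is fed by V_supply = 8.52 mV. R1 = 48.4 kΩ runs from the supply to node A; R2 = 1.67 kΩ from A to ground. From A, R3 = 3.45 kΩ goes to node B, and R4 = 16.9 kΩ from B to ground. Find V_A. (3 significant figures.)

V_A ≈ 0.263 mV

The second stage (R3 + R4 = 20.35 kΩ) loads node A in parallel with R2.
R2 ‖ (R3+R4) = 1.543 kΩ.
So V_A = 8.52 × 0.03090 = 0.2633 mV.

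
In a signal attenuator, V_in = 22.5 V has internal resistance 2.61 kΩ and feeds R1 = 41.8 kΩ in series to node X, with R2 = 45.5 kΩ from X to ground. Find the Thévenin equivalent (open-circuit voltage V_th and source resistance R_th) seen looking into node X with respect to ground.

R1' = 2.61 + 41.8 = 44.41 kΩ (source resistance + R1).
Open-circuit (no load on X): V_th = V_in · R2/(R1' + R2) = 22.5 × 45.5/(44.41 + 45.5) = 11.39 V.
With V_in suppressed (replaced by a short), R_th = R1' ‖ R2 = (44.41 × 45.5)/(44.41 + 45.5) = 22.47 kΩ.

V_th ≈ 11.4 V, R_th ≈ 22.5 kΩ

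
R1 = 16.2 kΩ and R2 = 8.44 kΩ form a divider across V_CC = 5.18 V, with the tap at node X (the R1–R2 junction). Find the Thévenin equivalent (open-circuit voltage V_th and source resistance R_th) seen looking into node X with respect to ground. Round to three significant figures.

Open-circuit (no load on X): V_th = V_CC · R2/(R1 + R2) = 5.18 × 8.44/(16.20 + 8.44) = 1.774 V.
With V_CC suppressed (replaced by a short), R_th = R1 ‖ R2 = (16.20 × 8.44)/(16.20 + 8.44) = 5.549 kΩ.

V_th ≈ 1.77 V, R_th ≈ 5.55 kΩ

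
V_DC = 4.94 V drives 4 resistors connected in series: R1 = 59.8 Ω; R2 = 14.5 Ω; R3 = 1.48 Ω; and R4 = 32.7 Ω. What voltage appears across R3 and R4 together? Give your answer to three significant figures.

ΣR = 59.8 + 14.5 + 1.48 + 32.7 = 108.5 Ω.
R_{R3..R4} = 1.48 + 32.7 = 34.18 Ω.
By the voltage-divider rule, V = 4.94 × 34.18/108.5 = 1.557 V.

V ≈ 1.56 V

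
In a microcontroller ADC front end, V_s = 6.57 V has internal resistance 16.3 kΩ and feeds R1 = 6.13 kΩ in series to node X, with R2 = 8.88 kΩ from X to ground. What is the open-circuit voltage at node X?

R1' = 16.3 + 6.13 = 22.43 kΩ (source resistance + R1).
V_th is the unloaded tap voltage: V_s · R2/(R1'+R2) = 6.57 × 0.2836 = 1.863 V.

V_th ≈ 1.86 V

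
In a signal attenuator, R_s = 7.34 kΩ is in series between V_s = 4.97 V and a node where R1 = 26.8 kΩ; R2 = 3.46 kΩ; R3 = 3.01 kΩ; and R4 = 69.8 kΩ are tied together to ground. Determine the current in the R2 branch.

I ≈ 0.242 mA

Combine the parallel branches: R_p = (1/26.8 + 1/3.46 + 1/3.01 + 1/69.8)⁻¹ = 1.486 kΩ.
V_A by voltage divider: V_A = 4.97 × 1.486/(7.34 + 1.486) = 0.8368 V.
Branch current I = V_A/R2 = 0.8368/3.46 = 0.2419 mA.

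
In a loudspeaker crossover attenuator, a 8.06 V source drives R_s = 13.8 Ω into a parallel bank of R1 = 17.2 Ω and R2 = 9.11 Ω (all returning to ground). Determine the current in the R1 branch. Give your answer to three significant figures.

I ≈ 0.141 A

Parallel bank: R_p = 1/(1/17.2 + 1/9.11) = 5.956 Ω.
V_A by voltage divider: V_A = 8.06 × 5.956/(13.8 + 5.956) = 2.430 V.
Branch current I = V_A/R1 = 2.430/17.2 = 0.1413 A.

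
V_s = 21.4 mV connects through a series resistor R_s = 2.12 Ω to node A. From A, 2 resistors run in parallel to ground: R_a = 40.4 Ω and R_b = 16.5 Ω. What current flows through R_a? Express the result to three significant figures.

I ≈ 0.449 mA

Parallel bank: R_p = 1/(1/40.4 + 1/16.5) = 11.72 Ω.
V_A by voltage divider: V_A = 21.4 × 11.72/(2.12 + 11.72) = 18.12 mV.
I(R_a) = V_A / R_a = 18.12/40.4 = 0.4485 mA.
(Equivalently: I_total = 1.547 mA, then current-divider fraction G_k/ΣG = 0.2900.)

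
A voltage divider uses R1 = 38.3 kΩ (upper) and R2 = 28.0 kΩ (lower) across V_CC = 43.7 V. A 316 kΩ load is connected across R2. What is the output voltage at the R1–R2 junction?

V_out ≈ 17.6 V

R2 ‖ R_L = (28.0 × 316)/(28.0 + 316) = 25.72 kΩ.
Voltage divider with the loaded lower leg: V_out = 43.7 × 25.72/(38.3 + 25.72) = 43.7 × 0.4018 = 17.56 V.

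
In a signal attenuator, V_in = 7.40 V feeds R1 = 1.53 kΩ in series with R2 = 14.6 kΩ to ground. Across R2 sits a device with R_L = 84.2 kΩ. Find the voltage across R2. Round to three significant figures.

V_out ≈ 6.59 V

First combine the lower leg with the load: R2 ‖ R_L = 12.44 kΩ.
Now apply the divider: V_out = 7.40 × 0.8905 = 6.590 V.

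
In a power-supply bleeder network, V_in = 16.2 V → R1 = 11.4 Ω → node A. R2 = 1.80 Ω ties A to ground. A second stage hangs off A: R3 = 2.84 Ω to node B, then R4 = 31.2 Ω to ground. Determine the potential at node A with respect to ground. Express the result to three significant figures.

The second stage (R3 + R4 = 34.04 Ω) loads node A in parallel with R2.
R2 ‖ (R3+R4) = 1.710 Ω.
So V_A = 16.2 × 0.1304 = 2.113 V.

V_A ≈ 2.11 V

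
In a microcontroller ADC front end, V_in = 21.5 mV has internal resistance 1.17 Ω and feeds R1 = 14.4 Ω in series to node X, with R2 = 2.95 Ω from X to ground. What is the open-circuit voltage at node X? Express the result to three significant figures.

V_th ≈ 3.42 mV

R1' = 1.17 + 14.4 = 15.57 Ω (source resistance + R1).
Open-circuit (no load on X): V_th = V_in · R2/(R1' + R2) = 21.5 × 2.95/(15.57 + 2.95) = 3.425 mV.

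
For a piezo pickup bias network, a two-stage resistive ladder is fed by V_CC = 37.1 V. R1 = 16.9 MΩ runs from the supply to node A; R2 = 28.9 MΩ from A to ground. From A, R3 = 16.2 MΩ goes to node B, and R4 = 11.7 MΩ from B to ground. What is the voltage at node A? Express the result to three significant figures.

Node A sees R2 in parallel with the series input of stage 2, R3 + R4 = 27.90 MΩ.
R2 ‖ (R3+R4) = 14.20 MΩ.
First divider: V_A = V_CC · 14.20/(16.9 + 14.20) = 16.94 V.

V_A ≈ 16.9 V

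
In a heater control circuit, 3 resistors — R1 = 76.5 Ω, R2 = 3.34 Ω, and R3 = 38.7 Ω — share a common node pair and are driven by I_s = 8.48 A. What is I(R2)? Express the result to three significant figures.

ΣG = 1/76.5 + 1/3.34 + 1/38.7 = 0.3383.
R2 takes the fraction G_k/ΣG = 0.2994/0.3383 = 0.8850, so I = 8.48 × 0.8850 = 7.505 A.

I ≈ 7.50 A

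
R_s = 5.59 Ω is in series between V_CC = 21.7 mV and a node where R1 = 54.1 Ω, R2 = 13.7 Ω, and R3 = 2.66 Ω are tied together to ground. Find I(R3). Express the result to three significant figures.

Combine the parallel branches: R_p = (1/54.1 + 1/13.7 + 1/2.66)⁻¹ = 2.139 Ω.
Node voltage V_A = V_CC · R_p/(R_s + R_p) = 21.7 × 0.2768 = 6.006 mV.
Branch current I = V_A/R3 = 6.006/2.66 = 2.258 mA.
(Equivalently: I_total = 2.807 mA, then current-divider fraction G_k/ΣG = 0.8043.)

I ≈ 2.26 mA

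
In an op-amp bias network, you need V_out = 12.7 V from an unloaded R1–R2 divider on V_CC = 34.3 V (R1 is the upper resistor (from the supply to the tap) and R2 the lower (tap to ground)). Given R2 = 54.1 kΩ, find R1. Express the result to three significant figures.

Required fraction k = V_out/V_CC = 0.3703.
R1 = R2·(1/k − 1) = 54.1 × 1.701 = 92.01 kΩ.

R1 ≈ 92.0 kΩ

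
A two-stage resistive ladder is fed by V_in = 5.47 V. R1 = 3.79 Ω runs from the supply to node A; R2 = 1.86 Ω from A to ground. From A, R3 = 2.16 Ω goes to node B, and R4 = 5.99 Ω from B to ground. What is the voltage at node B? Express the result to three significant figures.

V_B ≈ 1.15 V

The second stage (R3 + R4 = 8.150 Ω) loads node A in parallel with R2.
Effective lower resistance at A: R2 ‖ 8.150 = 1.514 Ω.
First divider: V_A = V_in · 1.514/(3.79 + 1.514) = 1.562 V.
Then the unloaded second divider: V_B = V_A × R4/(R3+R4) = 1.562 × 0.7350 = 1.148 V.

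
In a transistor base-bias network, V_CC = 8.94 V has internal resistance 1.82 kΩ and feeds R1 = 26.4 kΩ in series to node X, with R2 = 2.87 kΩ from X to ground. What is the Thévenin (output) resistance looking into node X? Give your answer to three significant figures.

R1' = 1.82 + 26.4 = 28.22 kΩ (source resistance + R1).
Zeroing V_CC shorts the top of R1' to ground, so R_th = R1' ‖ R2 = 2.605 kΩ.

R_th ≈ 2.61 kΩ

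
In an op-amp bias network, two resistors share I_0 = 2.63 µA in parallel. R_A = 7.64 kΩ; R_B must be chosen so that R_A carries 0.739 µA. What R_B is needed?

In a two-way split, I_A/I_0 = R_B/(R_A + R_B).
0.739/2.63 = R_B/(R_A + R_B) → R_B = R_A · (0.2810)/(1 − 0.2810) = 7.64 × 0.3908 = 2.986 kΩ.

R_B ≈ 2.99 kΩ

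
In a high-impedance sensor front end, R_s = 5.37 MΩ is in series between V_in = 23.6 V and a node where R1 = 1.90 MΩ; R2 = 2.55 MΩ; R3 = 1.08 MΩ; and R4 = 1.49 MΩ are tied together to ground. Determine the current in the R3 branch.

I ≈ 1.51 µA

Parallel bank: R_p = 1/(1/1.90 + 1/2.55 + 1/1.08 + 1/1.49) = 0.3975 MΩ.
V_A by voltage divider: V_A = 23.6 × 0.3975/(5.37 + 0.3975) = 1.627 V.
Branch current I = V_A/R3 = 1.627/1.08 = 1.506 µA.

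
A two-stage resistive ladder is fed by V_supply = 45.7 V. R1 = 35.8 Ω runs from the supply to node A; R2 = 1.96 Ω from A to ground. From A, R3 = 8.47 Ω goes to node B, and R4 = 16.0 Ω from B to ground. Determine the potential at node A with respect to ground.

Node A sees R2 in parallel with the series input of stage 2, R3 + R4 = 24.47 Ω.
Effective lower resistance at A: R2 ‖ 24.47 = 1.815 Ω.
So V_A = 45.7 × 0.04824 = 2.205 V.

V_A ≈ 2.20 V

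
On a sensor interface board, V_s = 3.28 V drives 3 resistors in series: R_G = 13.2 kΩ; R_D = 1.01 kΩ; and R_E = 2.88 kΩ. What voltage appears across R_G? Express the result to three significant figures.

Total series resistance ΣR = 13.2 + 1.01 + 2.88 = 17.09 kΩ.
Voltage divider: V = V_s · (13.20 / 17.09) = 3.28 × 0.7724 = 2.533 V.

V ≈ 2.53 V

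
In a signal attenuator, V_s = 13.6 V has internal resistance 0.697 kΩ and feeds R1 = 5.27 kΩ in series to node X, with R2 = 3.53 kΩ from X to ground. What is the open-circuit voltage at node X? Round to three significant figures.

R1' = 0.697 + 5.27 = 5.967 kΩ (source resistance + R1).
With X open, the divider is unloaded: V_th = 13.6 × 3.53/9.497 = 5.055 V.

V_th ≈ 5.06 V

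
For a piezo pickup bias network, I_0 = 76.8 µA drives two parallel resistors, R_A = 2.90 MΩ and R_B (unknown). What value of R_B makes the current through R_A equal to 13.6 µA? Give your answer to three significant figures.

R_B ≈ 0.624 MΩ

Two-branch current divider: I_A = I_0 · R_B/(R_A + R_B).
13.6/76.8 = R_B/(R_A + R_B) → R_B = R_A · (0.1771)/(1 − 0.1771) = 2.90 × 0.2152 = 0.6241 MΩ.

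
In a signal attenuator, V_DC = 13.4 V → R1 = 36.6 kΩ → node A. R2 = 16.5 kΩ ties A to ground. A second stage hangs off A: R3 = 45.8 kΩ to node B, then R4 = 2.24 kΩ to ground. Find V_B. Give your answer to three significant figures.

V_B ≈ 0.157 V

The second stage (R3 + R4 = 48.04 kΩ) loads node A in parallel with R2.
Effective lower resistance at A: R2 ‖ 48.04 = 12.28 kΩ.
First divider: V_A = V_DC · 12.28/(36.6 + 12.28) = 3.367 V.
Stage 2 is unloaded, so V_B = V_A · R4/(R3+R4) = 3.367 × 2.24/48.04 = 0.1570 V.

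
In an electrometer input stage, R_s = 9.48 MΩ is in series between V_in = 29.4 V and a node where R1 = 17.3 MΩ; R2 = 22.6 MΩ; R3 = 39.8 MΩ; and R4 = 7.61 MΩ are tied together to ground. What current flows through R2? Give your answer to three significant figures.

Combine the parallel branches: R_p = (1/17.3 + 1/22.6 + 1/39.8 + 1/7.61)⁻¹ = 3.867 MΩ.
Node voltage V_A = V_in · R_p/(R_s + R_p) = 29.4 × 0.2897 = 8.518 V.
I(R2) = V_A / R2 = 8.518/22.6 = 0.3769 µA.

I ≈ 0.377 µA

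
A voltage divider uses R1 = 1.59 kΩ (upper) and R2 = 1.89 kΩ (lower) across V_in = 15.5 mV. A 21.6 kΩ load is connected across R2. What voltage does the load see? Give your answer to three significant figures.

First combine the lower leg with the load: R2 ‖ R_L = 1.738 kΩ.
Then V_out = V_in · R2'/(R1 + R2') = 15.5 × 1.738/3.328 = 8.094 mV.

V_out ≈ 8.09 mV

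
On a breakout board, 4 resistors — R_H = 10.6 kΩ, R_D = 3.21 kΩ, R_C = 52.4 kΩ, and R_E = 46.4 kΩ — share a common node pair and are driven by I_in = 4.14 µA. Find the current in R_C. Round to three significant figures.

ΣG = 1/10.6 + 1/3.21 + 1/52.4 + 1/46.4 = 0.4465.
Current divider: I(R_C) = I_in · G_k/ΣG = 4.14 × (0.01908/0.4465) = 4.14 × 0.04274 = 0.1769 µA.

I ≈ 0.177 µA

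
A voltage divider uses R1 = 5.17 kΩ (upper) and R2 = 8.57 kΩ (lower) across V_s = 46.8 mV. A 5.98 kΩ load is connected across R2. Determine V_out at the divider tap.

V_out ≈ 19.0 mV

First combine the lower leg with the load: R2 ‖ R_L = 3.522 kΩ.
Now apply the divider: V_out = 46.8 × 0.4052 = 18.96 mV.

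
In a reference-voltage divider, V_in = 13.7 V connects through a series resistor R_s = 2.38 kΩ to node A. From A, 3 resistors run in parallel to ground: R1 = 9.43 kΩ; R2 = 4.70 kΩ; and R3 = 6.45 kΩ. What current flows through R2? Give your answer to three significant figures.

Equivalent of the parallel group: R_p = 2.110 kΩ.
V_A = 13.7 × 2.110/4.490 = 6.439 V.
Branch current I = V_A/R2 = 6.439/4.70 = 1.370 mA.

I ≈ 1.37 mA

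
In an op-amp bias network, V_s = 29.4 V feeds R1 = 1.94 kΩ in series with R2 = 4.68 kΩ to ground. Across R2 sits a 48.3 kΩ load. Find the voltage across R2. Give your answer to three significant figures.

V_out ≈ 20.2 V

First combine the lower leg with the load: R2 ‖ R_L = 4.267 kΩ.
Now apply the divider: V_out = 29.4 × 0.6874 = 20.21 V.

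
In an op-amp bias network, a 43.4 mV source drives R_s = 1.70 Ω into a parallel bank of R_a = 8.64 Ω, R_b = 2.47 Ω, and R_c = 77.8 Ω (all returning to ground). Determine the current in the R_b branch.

I ≈ 9.21 mA

Parallel bank: R_p = 1/(1/8.64 + 1/2.47 + 1/77.8) = 1.875 Ω.
Node voltage V_A = V_DC · R_p/(R_s + R_p) = 43.4 × 0.5244 = 22.76 mV.
Branch current I = V_A/R_b = 22.76/2.47 = 9.215 mA.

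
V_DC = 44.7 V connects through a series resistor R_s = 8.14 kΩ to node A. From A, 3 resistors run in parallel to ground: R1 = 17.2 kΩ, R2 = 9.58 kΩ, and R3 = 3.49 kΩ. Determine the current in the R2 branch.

Equivalent of the parallel group: R_p = 2.227 kΩ.
V_A by voltage divider: V_A = 44.7 × 2.227/(8.14 + 2.227) = 9.602 V.
Branch current I = V_A/R2 = 9.602/9.58 = 1.002 mA.

I ≈ 1.00 mA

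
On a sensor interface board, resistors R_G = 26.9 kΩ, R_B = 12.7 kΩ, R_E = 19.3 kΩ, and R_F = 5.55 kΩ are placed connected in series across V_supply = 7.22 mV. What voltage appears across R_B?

Series total: ΣR = 26.9 + 12.7 + 19.3 + 5.55 = 64.45 kΩ.
Voltage divider: V = V_supply · (12.70 / 64.45) = 7.22 × 0.1971 = 1.423 mV.

V ≈ 1.42 mV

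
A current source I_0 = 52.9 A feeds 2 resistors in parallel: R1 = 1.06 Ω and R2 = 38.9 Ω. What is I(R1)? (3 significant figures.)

I ≈ 51.5 A

Two-branch current divider: I_k = I_0 · R_other/(R_1 + R_2).
So I = 52.9 × 38.9/39.96 = 51.50 A.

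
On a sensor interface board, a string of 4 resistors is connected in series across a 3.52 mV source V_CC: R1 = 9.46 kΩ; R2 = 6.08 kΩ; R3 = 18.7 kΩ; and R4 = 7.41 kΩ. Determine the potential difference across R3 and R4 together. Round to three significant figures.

Total series resistance ΣR = 9.46 + 6.08 + 18.7 + 7.41 = 41.65 kΩ.
R_{R3..R4} = 18.7 + 7.41 = 26.11 kΩ.
By the voltage-divider rule, V = 3.52 × 26.11/41.65 = 2.207 mV.

V ≈ 2.21 mV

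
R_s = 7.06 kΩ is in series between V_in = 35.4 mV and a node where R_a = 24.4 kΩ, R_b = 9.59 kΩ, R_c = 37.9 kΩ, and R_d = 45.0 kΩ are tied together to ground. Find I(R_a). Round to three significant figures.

I ≈ 0.612 µA

Combine the parallel branches: R_p = (1/24.4 + 1/9.59 + 1/37.9 + 1/45.0)⁻¹ = 5.158 kΩ.
Node voltage V_A = V_in · R_p/(R_s + R_p) = 35.4 × 0.4222 = 14.94 mV.
I(R_a) = V_A / R_a = 14.94/24.4 = 0.6125 µA.
(Equivalently: I_total = 2.897 µA, then current-divider fraction G_k/ΣG = 0.2114.)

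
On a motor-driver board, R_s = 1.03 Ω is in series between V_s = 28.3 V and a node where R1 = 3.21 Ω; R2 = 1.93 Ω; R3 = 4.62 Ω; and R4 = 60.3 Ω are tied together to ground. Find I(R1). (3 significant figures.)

I ≈ 4.21 A

Parallel bank: R_p = 1/(1/3.21 + 1/1.93 + 1/4.62 + 1/60.3) = 0.9410 Ω.
V_A by voltage divider: V_A = 28.3 × 0.9410/(1.03 + 0.9410) = 13.51 V.
Branch current I = V_A/R1 = 13.51/3.21 = 4.209 A.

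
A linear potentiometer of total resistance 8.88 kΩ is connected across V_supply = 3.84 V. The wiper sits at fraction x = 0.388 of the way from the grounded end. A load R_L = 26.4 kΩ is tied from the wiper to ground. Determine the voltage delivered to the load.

V_out ≈ 1.38 V

The pot divides into 5.435 kΩ above the wiper and 3.445 kΩ below.
Lower segment in parallel with the load: 3.445 ‖ 26.4 = 3.048 kΩ.
Then V_out = V_supply · 3.048/(5.435 + 3.048) = 1.380 V.
(Unloaded: V_out = x·V_supply = 1.49 V.)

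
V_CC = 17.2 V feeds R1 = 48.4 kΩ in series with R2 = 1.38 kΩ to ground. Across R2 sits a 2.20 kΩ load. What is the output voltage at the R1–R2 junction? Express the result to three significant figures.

V_out ≈ 0.296 V

First combine the lower leg with the load: R2 ‖ R_L = 0.8480 kΩ.
Now apply the divider: V_out = 17.2 × 0.01722 = 0.2962 V.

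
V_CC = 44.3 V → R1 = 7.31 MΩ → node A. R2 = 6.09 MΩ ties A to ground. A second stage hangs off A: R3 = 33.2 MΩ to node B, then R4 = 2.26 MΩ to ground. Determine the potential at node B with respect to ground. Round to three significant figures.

V_B ≈ 1.17 V

Looking into the second stage from A: R3 + R4 = 35.46 MΩ appears in parallel with R2.
Effective lower resistance at A: R2 ‖ 35.46 = 5.197 MΩ.
First divider: V_A = V_CC · 5.197/(7.31 + 5.197) = 18.41 V.
Then the unloaded second divider: V_B = V_A × R4/(R3+R4) = 18.41 × 0.06373 = 1.173 V.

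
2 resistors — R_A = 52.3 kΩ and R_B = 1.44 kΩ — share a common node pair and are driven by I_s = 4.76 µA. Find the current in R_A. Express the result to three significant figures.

Two-branch current divider: I_k = I_s · R_other/(R_1 + R_2).
So I = 4.76 × 1.44/53.74 = 0.1275 µA.

I ≈ 0.128 µA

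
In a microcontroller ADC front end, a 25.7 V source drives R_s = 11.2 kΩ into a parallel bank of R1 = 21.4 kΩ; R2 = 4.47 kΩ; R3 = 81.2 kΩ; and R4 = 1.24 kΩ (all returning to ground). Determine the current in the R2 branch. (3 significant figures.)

I ≈ 0.436 mA

Combine the parallel branches: R_p = (1/21.4 + 1/4.47 + 1/81.2 + 1/1.24)⁻¹ = 0.9181 kΩ.
Node voltage V_A = V_DC · R_p/(R_s + R_p) = 25.7 × 0.07576 = 1.947 V.
Branch current I = V_A/R2 = 1.947/4.47 = 0.4356 mA.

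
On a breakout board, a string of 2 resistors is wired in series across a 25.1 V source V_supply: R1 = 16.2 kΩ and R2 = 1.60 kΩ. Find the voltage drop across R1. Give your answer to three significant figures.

V ≈ 22.8 V

Series total: ΣR = 16.2 + 1.60 = 17.80 kΩ.
Voltage divider: V = V_supply · (16.20 / 17.80) = 25.1 × 0.9101 = 22.84 V.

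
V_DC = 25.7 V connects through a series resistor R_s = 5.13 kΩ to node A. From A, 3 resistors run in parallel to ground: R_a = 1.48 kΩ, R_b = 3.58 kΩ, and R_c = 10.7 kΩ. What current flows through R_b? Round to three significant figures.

I ≈ 1.13 mA

Parallel bank: R_p = 1/(1/1.48 + 1/3.58 + 1/10.7) = 0.9538 kΩ.
V_A by voltage divider: V_A = 25.7 × 0.9538/(5.13 + 0.9538) = 4.029 V.
I(R_b) = V_A / R_b = 4.029/3.58 = 1.125 mA.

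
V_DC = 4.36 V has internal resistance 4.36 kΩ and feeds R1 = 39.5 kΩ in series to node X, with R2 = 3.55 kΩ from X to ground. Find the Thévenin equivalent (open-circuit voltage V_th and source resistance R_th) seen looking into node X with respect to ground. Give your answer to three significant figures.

V_th ≈ 0.326 V, R_th ≈ 3.28 kΩ

R1' = 4.36 + 39.5 = 43.86 kΩ (source resistance + R1).
With X open, the divider is unloaded: V_th = 4.36 × 3.55/47.41 = 0.3265 V.
Zeroing V_DC shorts the top of R1' to ground, so R_th = R1' ‖ R2 = 3.284 kΩ.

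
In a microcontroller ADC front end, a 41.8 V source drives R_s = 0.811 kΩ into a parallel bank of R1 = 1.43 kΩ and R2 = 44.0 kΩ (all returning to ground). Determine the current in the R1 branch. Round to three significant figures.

I ≈ 18.4 mA

Combine the parallel branches: R_p = (1/1.43 + 1/44.0)⁻¹ = 1.385 kΩ.
Node voltage V_A = V_DC · R_p/(R_s + R_p) = 41.8 × 0.6307 = 26.36 V.
I(R1) = V_A / R1 = 26.36/1.43 = 18.44 mA.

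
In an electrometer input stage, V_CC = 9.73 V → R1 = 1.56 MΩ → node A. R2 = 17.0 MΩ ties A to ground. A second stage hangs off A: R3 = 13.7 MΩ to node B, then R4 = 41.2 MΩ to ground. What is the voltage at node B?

The second stage (R3 + R4 = 54.90 MΩ) loads node A in parallel with R2.
Effective lower resistance at A: R2 ‖ 54.90 = 12.98 MΩ.
So V_A = 9.73 × 0.8927 = 8.686 V.
Then the unloaded second divider: V_B = V_A × R4/(R3+R4) = 8.686 × 0.7505 = 6.519 V.

V_B ≈ 6.52 V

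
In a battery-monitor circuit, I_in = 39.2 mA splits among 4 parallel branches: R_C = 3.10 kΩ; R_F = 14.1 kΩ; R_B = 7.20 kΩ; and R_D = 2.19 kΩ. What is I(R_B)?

I ≈ 5.50 mA

Total conductance ΣG = 1/3.10 + 1/14.1 + 1/7.20 + 1/2.19 = 0.9890 (units of 1/kΩ).
R_B takes the fraction G_k/ΣG = 0.1389/0.9890 = 0.1404, so I = 39.2 × 0.1404 = 5.505 mA.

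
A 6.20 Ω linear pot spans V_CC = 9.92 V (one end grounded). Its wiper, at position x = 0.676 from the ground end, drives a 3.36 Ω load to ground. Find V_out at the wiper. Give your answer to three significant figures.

V_out ≈ 4.78 V

Split the track: R_lower = x·R_p = 4.191 Ω, R_upper = (1−x)·R_p = 2.009 Ω.
R_L loads the lower segment: effective lower R = 1.865 Ω.
Loaded-divider output: V_out = 9.92 × 0.4814 = 4.776 V.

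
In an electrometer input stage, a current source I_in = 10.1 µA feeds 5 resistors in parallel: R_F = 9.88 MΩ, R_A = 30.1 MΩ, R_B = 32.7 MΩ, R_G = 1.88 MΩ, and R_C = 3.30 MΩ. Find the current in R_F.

I ≈ 1.02 µA

Conductances: ΣG = 1/9.88 + 1/30.1 + 1/32.7 + 1/1.88 + 1/3.30 = 1.000 (1/MΩ).
Current divider: I(R_F) = I_in · G_k/ΣG = 10.1 × (0.1012/1.000) = 10.1 × 0.1012 = 1.022 µA.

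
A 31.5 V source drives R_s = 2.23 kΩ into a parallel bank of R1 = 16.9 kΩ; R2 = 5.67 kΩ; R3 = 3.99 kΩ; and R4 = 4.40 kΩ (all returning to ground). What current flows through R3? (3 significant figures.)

Equivalent of the parallel group: R_p = 1.402 kΩ.
Node voltage V_A = V_in · R_p/(R_s + R_p) = 31.5 × 0.3860 = 12.16 V.
Branch current I = V_A/R3 = 12.16/3.99 = 3.047 mA.
(Equivalently: I_total = 8.674 mA, then current-divider fraction G_k/ΣG = 0.3513.)

I ≈ 3.05 mA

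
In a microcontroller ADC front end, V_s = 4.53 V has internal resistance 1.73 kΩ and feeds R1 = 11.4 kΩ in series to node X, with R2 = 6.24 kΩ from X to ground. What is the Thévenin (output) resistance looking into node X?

R1' = 1.73 + 11.4 = 13.13 kΩ (source resistance + R1).
Zeroing V_s shorts the top of R1' to ground, so R_th = R1' ‖ R2 = 4.230 kΩ.

R_th ≈ 4.23 kΩ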